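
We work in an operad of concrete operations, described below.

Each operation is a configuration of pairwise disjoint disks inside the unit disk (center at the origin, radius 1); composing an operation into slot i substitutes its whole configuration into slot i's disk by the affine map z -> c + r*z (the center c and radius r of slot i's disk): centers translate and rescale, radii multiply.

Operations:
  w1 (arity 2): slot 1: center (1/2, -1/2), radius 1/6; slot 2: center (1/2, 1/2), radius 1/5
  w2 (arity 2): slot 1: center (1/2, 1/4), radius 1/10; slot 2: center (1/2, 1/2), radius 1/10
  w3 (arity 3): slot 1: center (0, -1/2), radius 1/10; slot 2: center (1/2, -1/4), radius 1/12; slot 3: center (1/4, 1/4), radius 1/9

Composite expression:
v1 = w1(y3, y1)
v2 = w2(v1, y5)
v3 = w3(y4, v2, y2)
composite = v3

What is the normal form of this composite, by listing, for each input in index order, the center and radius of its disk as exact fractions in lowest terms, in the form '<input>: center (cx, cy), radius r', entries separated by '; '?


Below w3, radii multiply path by path; the y-disk centers shift.
input y4: composing its 1 substitution step yields center (0, -1/2), radius 1/10
input y3: composing its 3 substitution steps yields center (131/240, -7/30), radius 1/720
input y1: composing its 3 substitution steps yields center (131/240, -9/40), radius 1/600
input y5: composing its 2 substitution steps yields center (13/24, -5/24), radius 1/120
input y2: composing its 1 substitution step yields center (1/4, 1/4), radius 1/9

y1: center (131/240, -9/40), radius 1/600; y2: center (1/4, 1/4), radius 1/9; y3: center (131/240, -7/30), radius 1/720; y4: center (0, -1/2), radius 1/10; y5: center (13/24, -5/24), radius 1/120


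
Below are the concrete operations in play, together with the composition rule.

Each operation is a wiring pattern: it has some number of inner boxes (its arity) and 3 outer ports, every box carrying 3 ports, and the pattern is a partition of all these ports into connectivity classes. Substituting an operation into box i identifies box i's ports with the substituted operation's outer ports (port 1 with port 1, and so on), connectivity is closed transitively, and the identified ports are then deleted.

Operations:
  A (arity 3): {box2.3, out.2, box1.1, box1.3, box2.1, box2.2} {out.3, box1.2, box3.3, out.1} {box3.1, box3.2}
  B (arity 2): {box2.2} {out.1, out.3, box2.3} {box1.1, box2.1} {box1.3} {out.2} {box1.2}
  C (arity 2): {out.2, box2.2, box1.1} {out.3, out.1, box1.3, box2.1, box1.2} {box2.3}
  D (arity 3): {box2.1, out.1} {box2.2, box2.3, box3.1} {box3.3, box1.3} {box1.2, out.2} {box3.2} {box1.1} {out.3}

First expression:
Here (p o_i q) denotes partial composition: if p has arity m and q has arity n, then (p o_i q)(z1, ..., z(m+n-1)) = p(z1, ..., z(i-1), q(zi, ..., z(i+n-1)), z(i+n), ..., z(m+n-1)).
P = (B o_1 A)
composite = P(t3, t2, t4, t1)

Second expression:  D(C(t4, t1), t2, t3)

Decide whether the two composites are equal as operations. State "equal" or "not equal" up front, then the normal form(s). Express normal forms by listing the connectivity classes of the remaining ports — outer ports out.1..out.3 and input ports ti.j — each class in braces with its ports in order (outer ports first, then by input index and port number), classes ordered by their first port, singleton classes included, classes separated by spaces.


not equal; first: {out.1, out.3, t1.3} {out.2} {t1.1, t3.2, t4.3} {t1.2} {t2.1, t2.2, t2.3, t3.1, t3.3} {t4.1, t4.2}; second: {out.1, t2.1} {out.2, t1.2, t4.1} {out.3} {t1.1, t3.3, t4.2, t4.3} {t1.3} {t2.2, t2.3, t3.1} {t3.2}

The first expression reduces to {out.1, out.3, t1.3} {out.2} {t1.1, t3.2, t4.3} {t1.2} {t2.1, t2.2, t2.3, t3.1, t3.3} {t4.1, t4.2}
The second expression reduces to {out.1, t2.1} {out.2, t1.2, t4.1} {out.3} {t1.1, t3.3, t4.2, t4.3} {t1.3} {t2.2, t2.3, t3.1} {t3.2}
No match — not equal.


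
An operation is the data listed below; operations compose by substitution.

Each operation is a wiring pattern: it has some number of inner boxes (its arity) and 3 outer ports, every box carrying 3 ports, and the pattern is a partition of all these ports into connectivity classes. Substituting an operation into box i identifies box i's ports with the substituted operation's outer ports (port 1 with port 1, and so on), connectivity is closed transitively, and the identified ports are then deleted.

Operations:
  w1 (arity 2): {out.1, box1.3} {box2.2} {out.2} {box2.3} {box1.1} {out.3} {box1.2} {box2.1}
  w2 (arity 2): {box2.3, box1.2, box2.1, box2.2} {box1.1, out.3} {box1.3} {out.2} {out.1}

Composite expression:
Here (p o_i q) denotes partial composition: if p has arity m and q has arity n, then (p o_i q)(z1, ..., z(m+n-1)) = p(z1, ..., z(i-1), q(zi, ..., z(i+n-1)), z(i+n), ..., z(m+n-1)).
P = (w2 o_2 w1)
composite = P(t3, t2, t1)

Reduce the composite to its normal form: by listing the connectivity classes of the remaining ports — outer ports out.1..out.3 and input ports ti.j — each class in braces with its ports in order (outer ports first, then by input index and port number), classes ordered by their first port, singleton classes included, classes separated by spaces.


Substituting into w2 glues patterns; closure does the rest.
w1 over (t2, t1) gives {out.1, t2.3} {out.2} {out.3} {t1.1} {t1.2} {t1.3} {t2.1} {t2.2}, out.j being that stage's outer ports
w2 over (t3, t2, t1) gives {out.1} {out.2} {out.3, t3.1} {t1.1} {t1.2} {t1.3} {t2.1} {t2.2} {t2.3, t3.2} {t3.3}, out.j being that stage's outer ports

{out.1} {out.2} {out.3, t3.1} {t1.1} {t1.2} {t1.3} {t2.1} {t2.2} {t2.3, t3.2} {t3.3}


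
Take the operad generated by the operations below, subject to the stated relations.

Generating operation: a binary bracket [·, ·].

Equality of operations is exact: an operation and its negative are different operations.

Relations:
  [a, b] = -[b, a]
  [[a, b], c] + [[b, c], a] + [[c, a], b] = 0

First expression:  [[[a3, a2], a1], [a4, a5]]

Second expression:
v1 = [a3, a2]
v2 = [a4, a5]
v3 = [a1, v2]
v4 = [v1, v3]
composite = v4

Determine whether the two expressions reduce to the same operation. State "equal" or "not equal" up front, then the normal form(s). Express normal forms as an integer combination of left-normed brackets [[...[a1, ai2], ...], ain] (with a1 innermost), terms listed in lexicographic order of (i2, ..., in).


Normal form of the first expression: [[[[a1, a2], a3], a4], a5] - [[[[a1, a2], a3], a5], a4] - [[[[a1, a3], a2], a4], a5] + [[[[a1, a3], a2], a5], a4]
Normal form of the second expression: [[[[a1, a4], a5], a2], a3] - [[[[a1, a4], a5], a3], a2] - [[[[a1, a5], a4], a2], a3] + [[[[a1, a5], a4], a3], a2]
They disagree, so not equal.

not equal; the first gives [[[[a1, a2], a3], a4], a5] - [[[[a1, a2], a3], a5], a4] - [[[[a1, a3], a2], a4], a5] + [[[[a1, a3], a2], a5], a4] and the second [[[[a1, a4], a5], a2], a3] - [[[[a1, a4], a5], a3], a2] - [[[[a1, a5], a4], a2], a3] + [[[[a1, a5], a4], a3], a2]


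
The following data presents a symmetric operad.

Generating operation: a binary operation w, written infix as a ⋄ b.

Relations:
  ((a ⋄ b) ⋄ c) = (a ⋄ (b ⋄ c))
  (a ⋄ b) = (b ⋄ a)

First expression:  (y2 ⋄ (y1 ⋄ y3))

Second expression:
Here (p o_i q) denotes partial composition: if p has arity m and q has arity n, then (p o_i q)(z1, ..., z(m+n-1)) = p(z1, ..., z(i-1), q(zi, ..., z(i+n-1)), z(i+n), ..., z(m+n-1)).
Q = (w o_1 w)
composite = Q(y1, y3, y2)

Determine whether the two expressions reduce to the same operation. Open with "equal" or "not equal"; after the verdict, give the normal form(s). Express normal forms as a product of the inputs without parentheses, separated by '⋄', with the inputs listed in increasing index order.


equal: each reduces to y1 ⋄ y2 ⋄ y3

In normal form, the first expression is y1 ⋄ y2 ⋄ y3
In normal form, the second expression is y1 ⋄ y2 ⋄ y3
The forms coincide; equal.


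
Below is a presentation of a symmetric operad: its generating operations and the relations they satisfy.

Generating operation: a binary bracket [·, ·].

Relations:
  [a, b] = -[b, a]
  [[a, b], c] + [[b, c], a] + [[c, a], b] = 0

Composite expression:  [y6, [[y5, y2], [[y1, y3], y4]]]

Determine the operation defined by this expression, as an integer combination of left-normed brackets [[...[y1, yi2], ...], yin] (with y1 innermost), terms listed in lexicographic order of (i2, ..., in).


-[[[[[y1, y3], y4], y2], y5], y6] + [[[[[y1, y3], y4], y5], y2], y6]

Expand each bracket as ab - ba; the y1-initial words give the coefficients.
Composite bracket: [y6, [[y5, y2], [[y1, y3], y4]]]
Expanding via [a, b] = ab - ba: 32 signed words (2^5 = 32).
Keep just the words that open with y1:
  the word y1y3y4y2y5y6 carries sign -1 and contributes -[[[[[y1, y3], y4], y2], y5], y6]
  the word y1y3y4y5y2y6 carries sign +1 and contributes +[[[[[y1, y3], y4], y5], y2], y6]


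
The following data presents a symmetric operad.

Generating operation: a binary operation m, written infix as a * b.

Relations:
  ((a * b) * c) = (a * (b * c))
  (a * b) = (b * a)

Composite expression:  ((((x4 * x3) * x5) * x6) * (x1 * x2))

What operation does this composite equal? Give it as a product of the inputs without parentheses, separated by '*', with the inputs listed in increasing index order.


x1 * x2 * x3 * x4 * x5 * x6

Key point: m commutes, so take the x-inputs in any fixed order.
(x4 * x3) unparenthesizes to x4 * x3
((x4 * x3) * x5) unparenthesizes to x4 * x3 * x5
(((x4 * x3) * x5) * x6) unparenthesizes to x4 * x3 * x5 * x6
(x1 * x2) unparenthesizes to x1 * x2
((((x4 * x3) * x5) * x6) * (x1 * x2)) unparenthesizes to x4 * x3 * x5 * x6 * x1 * x2
the factors in increasing index order: x1 * x2 * x3 * x4 * x5 * x6


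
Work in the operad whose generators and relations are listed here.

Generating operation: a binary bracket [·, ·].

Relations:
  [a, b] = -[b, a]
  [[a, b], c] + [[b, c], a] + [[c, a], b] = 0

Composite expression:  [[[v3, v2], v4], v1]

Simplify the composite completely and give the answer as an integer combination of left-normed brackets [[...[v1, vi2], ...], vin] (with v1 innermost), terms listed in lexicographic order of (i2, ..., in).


In the tensor algebra, words opening v1 carry the v1-anchored form.
Composite bracket: [[[v3, v2], v4], v1]
The bracket unfolds into 8 signed words via [a, b] = ab - ba (2^3 = 8).
The v1-initial words carry the normal form:
  the word v1v2v3v4 carries sign +1 and contributes +[[[v1, v2], v3], v4]
  the word v1v3v2v4 carries sign -1 and contributes -[[[v1, v3], v2], v4]
  the word v1v4v2v3 carries sign -1 and contributes -[[[v1, v4], v2], v3]
  the word v1v4v3v2 carries sign +1 and contributes +[[[v1, v4], v3], v2]

[[[v1, v2], v3], v4] - [[[v1, v3], v2], v4] - [[[v1, v4], v2], v3] + [[[v1, v4], v3], v2]


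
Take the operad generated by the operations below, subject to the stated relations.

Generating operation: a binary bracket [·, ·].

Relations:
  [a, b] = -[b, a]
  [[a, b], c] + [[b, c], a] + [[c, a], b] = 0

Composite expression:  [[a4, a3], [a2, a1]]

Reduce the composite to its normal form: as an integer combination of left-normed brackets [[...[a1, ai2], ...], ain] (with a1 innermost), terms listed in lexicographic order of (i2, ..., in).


A multilinear Lie element is pinned by a1-initial words (a1 innermost).
Composite bracket: [[a4, a3], [a2, a1]]
Under [a, b] = ab - ba we get 8 signed associative words (2^3 = 8).
Coefficients come from the a1-initial words:
  the word a1a2a3a4 carries sign -1 and contributes -[[[a1, a2], a3], a4]
  the word a1a2a4a3 carries sign +1 and contributes +[[[a1, a2], a4], a3]

-[[[a1, a2], a3], a4] + [[[a1, a2], a4], a3]


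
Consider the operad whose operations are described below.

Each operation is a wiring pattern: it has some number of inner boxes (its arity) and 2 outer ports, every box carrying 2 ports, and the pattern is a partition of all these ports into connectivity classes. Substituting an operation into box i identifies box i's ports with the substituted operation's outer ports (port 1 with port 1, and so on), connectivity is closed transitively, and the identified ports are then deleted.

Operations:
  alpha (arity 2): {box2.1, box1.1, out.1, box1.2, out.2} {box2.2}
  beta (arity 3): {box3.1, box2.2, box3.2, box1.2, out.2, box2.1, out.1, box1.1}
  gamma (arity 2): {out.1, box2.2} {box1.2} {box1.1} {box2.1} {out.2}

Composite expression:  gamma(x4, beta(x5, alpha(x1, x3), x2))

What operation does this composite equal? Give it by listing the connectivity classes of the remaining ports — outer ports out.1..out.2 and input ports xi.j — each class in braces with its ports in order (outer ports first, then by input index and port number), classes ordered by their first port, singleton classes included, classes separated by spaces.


{out.1, x1.1, x1.2, x2.1, x2.2, x3.1, x5.1, x5.2} {out.2} {x3.2} {x4.1} {x4.2}


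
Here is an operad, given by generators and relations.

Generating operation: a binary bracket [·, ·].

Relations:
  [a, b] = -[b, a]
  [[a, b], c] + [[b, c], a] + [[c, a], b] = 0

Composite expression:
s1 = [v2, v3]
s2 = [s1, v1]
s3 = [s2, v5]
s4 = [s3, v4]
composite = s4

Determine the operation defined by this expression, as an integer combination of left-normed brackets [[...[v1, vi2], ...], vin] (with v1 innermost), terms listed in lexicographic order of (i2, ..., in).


Skip Jacobi rewriting: expand, keep v1-initial words, read off terms.
Composite bracket: [[[[v2, v3], v1], v5], v4]
Full expansion: 16 signed words from ab - ba (2^4 = 16).
Collect the words opening with v1:
  from v1v2v3v5v4, sign -1: term -[[[[v1, v2], v3], v5], v4]
  from v1v3v2v5v4, sign +1: term +[[[[v1, v3], v2], v5], v4]

-[[[[v1, v2], v3], v5], v4] + [[[[v1, v3], v2], v5], v4]


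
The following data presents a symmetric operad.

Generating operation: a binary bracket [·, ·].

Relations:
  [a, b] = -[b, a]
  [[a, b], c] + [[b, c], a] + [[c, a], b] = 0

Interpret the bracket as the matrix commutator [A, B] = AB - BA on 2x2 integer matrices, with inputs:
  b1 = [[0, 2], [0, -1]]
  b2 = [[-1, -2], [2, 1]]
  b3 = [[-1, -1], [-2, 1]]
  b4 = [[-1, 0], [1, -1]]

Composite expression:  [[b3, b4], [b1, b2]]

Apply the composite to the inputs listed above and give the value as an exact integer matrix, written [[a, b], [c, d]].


[[-4, -4], [12, 4]]

[b3, b4] = [[-1, 0], [2, 1]]
[b1, b2] = [[4, 2], [-2, -4]]
[[b3, b4], [b1, b2]] = [[-4, -4], [12, 4]]


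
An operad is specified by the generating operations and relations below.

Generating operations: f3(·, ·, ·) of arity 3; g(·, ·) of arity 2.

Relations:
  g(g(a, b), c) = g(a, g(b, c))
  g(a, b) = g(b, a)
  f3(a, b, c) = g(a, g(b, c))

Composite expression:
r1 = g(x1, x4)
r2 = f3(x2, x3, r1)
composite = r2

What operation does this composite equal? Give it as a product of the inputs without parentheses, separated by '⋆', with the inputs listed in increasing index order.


x1 ⋆ x2 ⋆ x3 ⋆ x4

Key point: f3 commutes, so take the x-inputs in any fixed order.
g(x1, x4) collapses to x1 ⋆ x4
f3(x2, x3, g(x1, x4)) collapses to x2 ⋆ x3 ⋆ x1 ⋆ x4
commutativity sorts the factors: x1 ⋆ x2 ⋆ x3 ⋆ x4


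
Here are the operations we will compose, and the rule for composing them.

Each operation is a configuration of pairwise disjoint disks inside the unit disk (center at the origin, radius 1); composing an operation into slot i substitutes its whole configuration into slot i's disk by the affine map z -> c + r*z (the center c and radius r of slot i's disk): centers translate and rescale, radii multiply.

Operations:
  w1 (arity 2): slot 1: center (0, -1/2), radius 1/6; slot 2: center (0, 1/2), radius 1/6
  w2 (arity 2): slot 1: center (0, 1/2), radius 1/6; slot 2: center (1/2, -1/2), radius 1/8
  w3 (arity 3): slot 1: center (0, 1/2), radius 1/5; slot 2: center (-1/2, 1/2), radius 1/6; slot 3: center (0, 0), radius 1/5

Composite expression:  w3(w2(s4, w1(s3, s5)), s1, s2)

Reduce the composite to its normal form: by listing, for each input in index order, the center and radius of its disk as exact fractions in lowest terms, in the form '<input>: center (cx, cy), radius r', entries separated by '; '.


s1: center (-1/2, 1/2), radius 1/6; s2: center (0, 0), radius 1/5; s3: center (1/10, 31/80), radius 1/240; s4: center (0, 3/5), radius 1/30; s5: center (1/10, 33/80), radius 1/240

Nesting under w3 composes maps z -> c + r*z down each s-path.
tracing s4 down its 2-map path: center (0, 3/5), radius 1/30
tracing s3 down its 3-map path: center (1/10, 31/80), radius 1/240
tracing s5 down its 3-map path: center (1/10, 33/80), radius 1/240
tracing s1 down its 1-map path: center (-1/2, 1/2), radius 1/6
tracing s2 down its 1-map path: center (0, 0), radius 1/5


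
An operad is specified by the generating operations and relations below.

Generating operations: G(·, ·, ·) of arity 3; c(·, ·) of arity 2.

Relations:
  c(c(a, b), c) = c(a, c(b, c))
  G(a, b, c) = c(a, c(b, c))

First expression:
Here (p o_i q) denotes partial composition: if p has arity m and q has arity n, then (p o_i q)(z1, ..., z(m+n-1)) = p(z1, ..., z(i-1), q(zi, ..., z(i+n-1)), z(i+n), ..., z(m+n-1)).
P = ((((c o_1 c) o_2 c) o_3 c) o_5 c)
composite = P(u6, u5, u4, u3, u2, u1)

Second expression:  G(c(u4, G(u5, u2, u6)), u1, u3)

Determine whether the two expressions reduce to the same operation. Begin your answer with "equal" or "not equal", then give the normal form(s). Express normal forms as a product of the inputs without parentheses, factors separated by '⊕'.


Normal form of the first expression: u6 ⊕ u5 ⊕ u4 ⊕ u3 ⊕ u2 ⊕ u1
Normal form of the second expression: u4 ⊕ u5 ⊕ u2 ⊕ u6 ⊕ u1 ⊕ u3
Different reductions; not equal.

not equal; first: u6 ⊕ u5 ⊕ u4 ⊕ u3 ⊕ u2 ⊕ u1; second: u4 ⊕ u5 ⊕ u2 ⊕ u6 ⊕ u1 ⊕ u3


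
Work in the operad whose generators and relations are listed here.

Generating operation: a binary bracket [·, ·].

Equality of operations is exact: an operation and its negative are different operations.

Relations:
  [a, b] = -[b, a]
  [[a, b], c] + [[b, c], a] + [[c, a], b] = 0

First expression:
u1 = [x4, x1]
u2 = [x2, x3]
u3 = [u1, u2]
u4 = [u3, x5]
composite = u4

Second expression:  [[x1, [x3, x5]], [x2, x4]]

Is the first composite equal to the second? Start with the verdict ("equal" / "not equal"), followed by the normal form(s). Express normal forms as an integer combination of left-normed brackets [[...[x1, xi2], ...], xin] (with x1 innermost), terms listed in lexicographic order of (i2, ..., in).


The first composite normalizes to -[[[[x1, x4], x2], x3], x5] + [[[[x1, x4], x3], x2], x5]
The second composite normalizes to [[[[x1, x3], x5], x2], x4] - [[[[x1, x3], x5], x4], x2] - [[[[x1, x5], x3], x2], x4] + [[[[x1, x5], x3], x4], x2]
They disagree, so not equal.

not equal; first: -[[[[x1, x4], x2], x3], x5] + [[[[x1, x4], x3], x2], x5]; second: [[[[x1, x3], x5], x2], x4] - [[[[x1, x3], x5], x4], x2] - [[[[x1, x5], x3], x2], x4] + [[[[x1, x5], x3], x4], x2]


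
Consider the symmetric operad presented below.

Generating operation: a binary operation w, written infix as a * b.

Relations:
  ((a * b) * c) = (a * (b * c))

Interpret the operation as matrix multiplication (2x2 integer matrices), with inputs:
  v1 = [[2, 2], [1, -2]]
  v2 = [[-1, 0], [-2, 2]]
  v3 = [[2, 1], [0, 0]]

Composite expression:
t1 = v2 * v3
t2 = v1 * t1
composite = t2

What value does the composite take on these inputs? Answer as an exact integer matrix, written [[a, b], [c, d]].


[[-12, -6], [6, 3]]

(v2 * v3) = [[-2, -1], [-4, -2]]
(v1 * (v2 * v3)) = [[-12, -6], [6, 3]]


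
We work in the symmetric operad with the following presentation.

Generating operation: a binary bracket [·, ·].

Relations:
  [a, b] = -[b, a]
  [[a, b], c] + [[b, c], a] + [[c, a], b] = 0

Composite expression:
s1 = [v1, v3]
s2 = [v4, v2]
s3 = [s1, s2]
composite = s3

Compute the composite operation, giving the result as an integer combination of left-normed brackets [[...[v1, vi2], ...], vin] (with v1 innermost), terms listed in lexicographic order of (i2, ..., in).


-[[[v1, v3], v2], v4] + [[[v1, v3], v4], v2]

Skip Jacobi rewriting: expand, keep v1-initial words, read off terms.
Composite bracket: [[v1, v3], [v4, v2]]
Each bracket splits as ab - ba, giving 8 signed words (2^3 = 8).
The v1-initial words carry the normal form:
  sign of v1v3v2v4 is -1, so it contributes -[[[v1, v3], v2], v4]
  sign of v1v3v4v2 is +1, so it contributes +[[[v1, v3], v4], v2]


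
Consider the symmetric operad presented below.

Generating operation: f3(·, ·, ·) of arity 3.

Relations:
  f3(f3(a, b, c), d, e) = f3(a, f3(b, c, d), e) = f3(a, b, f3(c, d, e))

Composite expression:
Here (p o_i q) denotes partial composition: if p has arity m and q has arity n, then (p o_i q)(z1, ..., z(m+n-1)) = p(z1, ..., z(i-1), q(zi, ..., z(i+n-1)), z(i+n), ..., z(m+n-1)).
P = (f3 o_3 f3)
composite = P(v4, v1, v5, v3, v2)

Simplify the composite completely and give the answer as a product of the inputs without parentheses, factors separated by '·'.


v4 · v1 · v5 · v3 · v2

Associativity of f3 dissolves the nesting; only the v-input order survives.
f3(v5, v3, v2) linearizes to v5 · v3 · v2
f3(v4, v1, f3(v5, v3, v2)) linearizes to v4 · v1 · v5 · v3 · v2


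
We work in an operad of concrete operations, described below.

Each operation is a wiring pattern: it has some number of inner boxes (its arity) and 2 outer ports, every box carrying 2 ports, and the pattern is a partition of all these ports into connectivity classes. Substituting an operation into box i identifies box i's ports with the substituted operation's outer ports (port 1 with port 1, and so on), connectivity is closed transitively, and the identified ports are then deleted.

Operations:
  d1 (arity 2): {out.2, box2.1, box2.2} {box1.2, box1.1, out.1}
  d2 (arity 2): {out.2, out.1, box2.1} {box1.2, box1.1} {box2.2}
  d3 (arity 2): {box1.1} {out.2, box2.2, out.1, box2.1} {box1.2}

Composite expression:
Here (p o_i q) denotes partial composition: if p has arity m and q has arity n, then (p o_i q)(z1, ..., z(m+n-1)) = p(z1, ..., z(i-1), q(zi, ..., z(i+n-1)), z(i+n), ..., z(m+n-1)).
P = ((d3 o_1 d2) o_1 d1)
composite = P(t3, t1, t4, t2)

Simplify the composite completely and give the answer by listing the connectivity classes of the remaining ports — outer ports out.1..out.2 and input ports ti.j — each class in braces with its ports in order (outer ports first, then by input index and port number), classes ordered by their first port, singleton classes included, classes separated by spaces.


{out.1, out.2, t2.1, t2.2} {t1.1, t1.2, t3.1, t3.2} {t4.1} {t4.2}

Reachability decides: close wires over d3-identified ports.
stage d1: inputs (t3, t1), connectivity {out.1, t3.1, t3.2} {out.2, t1.1, t1.2}, out.j its boundary
stage d2: inputs (t3, t1, t4), connectivity {out.1, out.2, t4.1} {t1.1, t1.2, t3.1, t3.2} {t4.2}, out.j its boundary
stage d3: inputs (t3, t1, t4, t2), connectivity {out.1, out.2, t2.1, t2.2} {t1.1, t1.2, t3.1, t3.2} {t4.1} {t4.2}, out.j its boundary


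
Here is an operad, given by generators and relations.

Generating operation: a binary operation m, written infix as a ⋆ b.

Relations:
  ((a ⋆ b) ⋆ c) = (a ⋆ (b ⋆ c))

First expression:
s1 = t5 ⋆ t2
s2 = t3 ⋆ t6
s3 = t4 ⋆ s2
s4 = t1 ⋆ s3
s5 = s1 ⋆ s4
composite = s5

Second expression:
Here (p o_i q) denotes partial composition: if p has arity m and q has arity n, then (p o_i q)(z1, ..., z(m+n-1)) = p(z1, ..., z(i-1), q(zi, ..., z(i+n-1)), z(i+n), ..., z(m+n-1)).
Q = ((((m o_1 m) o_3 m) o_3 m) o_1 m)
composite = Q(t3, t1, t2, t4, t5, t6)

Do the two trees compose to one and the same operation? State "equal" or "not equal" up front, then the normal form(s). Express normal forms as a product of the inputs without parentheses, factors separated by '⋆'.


not equal: they reduce to t5 ⋆ t2 ⋆ t1 ⋆ t4 ⋆ t3 ⋆ t6 and t3 ⋆ t1 ⋆ t2 ⋆ t4 ⋆ t5 ⋆ t6

The first expression reduces to t5 ⋆ t2 ⋆ t1 ⋆ t4 ⋆ t3 ⋆ t6
The second expression reduces to t3 ⋆ t1 ⋆ t2 ⋆ t4 ⋆ t5 ⋆ t6
The forms do not match — not equal.


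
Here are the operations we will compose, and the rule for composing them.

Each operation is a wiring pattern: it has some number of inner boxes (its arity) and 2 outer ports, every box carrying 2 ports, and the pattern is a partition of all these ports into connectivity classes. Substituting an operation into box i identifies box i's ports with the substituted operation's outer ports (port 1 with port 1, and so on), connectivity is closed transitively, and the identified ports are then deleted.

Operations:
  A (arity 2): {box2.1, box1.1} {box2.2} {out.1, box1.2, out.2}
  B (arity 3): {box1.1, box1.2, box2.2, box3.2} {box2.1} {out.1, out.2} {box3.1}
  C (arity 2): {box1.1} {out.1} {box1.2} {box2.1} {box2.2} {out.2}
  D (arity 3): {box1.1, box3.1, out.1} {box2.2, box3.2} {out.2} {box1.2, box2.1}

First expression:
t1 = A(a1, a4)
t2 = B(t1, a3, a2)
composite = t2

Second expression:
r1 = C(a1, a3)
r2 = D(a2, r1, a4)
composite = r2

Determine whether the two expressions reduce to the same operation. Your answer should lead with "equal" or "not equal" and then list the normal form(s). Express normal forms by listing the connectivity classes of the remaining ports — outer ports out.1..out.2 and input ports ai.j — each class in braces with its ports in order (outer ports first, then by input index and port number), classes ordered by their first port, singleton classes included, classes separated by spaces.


not equal: they reduce to {out.1, out.2} {a1.1, a4.1} {a1.2, a2.2, a3.2} {a2.1} {a3.1} {a4.2} and {out.1, a2.1, a4.1} {out.2} {a1.1} {a1.2} {a2.2} {a3.1} {a3.2} {a4.2}


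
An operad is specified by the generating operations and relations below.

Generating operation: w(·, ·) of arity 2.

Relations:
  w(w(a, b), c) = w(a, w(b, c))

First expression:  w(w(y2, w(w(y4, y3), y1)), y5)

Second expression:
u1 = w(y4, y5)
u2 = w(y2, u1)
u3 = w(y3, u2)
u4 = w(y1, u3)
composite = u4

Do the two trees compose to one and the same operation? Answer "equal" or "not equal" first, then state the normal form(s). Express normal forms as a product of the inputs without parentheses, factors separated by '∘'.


not equal; the first gives y2 ∘ y4 ∘ y3 ∘ y1 ∘ y5 and the second y1 ∘ y3 ∘ y2 ∘ y4 ∘ y5

The first expression reduces to y2 ∘ y4 ∘ y3 ∘ y1 ∘ y5
The second expression reduces to y1 ∘ y3 ∘ y2 ∘ y4 ∘ y5
Distinct normal forms: not equal.


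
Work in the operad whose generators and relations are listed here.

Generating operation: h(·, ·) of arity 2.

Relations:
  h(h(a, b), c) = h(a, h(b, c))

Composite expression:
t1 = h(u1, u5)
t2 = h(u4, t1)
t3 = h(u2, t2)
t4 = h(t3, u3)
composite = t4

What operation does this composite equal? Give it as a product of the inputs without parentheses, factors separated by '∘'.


The h-tree's shape is irrelevant; the u-reading-order decides.
h(u1, u5) linearizes to u1 ∘ u5
h(u4, h(u1, u5)) linearizes to u4 ∘ u1 ∘ u5
h(u2, h(u4, h(u1, u5))) linearizes to u2 ∘ u4 ∘ u1 ∘ u5
h(h(u2, h(u4, h(u1, u5))), u3) linearizes to u2 ∘ u4 ∘ u1 ∘ u5 ∘ u3

u2 ∘ u4 ∘ u1 ∘ u5 ∘ u3


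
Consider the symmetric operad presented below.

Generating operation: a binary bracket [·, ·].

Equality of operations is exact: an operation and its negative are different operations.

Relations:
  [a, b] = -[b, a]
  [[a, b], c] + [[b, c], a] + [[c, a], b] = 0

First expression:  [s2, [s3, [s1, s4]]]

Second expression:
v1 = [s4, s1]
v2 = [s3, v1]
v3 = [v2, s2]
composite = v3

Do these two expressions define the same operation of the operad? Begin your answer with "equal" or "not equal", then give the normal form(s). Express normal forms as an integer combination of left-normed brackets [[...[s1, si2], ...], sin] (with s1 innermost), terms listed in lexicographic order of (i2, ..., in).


equal — both sides give [[[s1, s4], s3], s2]

The first composite normalizes to [[[s1, s4], s3], s2]
The second composite normalizes to [[[s1, s4], s3], s2]
Identical normal forms: equal.


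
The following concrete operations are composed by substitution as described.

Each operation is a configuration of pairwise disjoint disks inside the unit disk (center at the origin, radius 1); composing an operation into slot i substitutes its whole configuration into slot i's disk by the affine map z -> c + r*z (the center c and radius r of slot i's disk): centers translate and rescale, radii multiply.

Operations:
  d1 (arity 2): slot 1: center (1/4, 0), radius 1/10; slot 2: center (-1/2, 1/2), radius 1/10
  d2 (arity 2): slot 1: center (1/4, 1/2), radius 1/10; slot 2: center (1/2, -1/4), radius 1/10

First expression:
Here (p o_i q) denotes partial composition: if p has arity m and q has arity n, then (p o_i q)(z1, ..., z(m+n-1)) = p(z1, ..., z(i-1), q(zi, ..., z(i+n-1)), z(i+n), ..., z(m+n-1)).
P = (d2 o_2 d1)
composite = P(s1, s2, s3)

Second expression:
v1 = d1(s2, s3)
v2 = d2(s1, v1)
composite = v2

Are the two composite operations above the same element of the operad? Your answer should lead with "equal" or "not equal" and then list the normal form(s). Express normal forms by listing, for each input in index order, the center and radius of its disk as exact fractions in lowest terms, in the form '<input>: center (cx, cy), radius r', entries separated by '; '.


The first expression reduces to s1: center (1/4, 1/2), radius 1/10; s2: center (21/40, -1/4), radius 1/100; s3: center (9/20, -1/5), radius 1/100
The second expression reduces to s1: center (1/4, 1/2), radius 1/10; s2: center (21/40, -1/4), radius 1/100; s3: center (9/20, -1/5), radius 1/100
One common form — equal.

equal — both sides give s1: center (1/4, 1/2), radius 1/10; s2: center (21/40, -1/4), radius 1/100; s3: center (9/20, -1/5), radius 1/100


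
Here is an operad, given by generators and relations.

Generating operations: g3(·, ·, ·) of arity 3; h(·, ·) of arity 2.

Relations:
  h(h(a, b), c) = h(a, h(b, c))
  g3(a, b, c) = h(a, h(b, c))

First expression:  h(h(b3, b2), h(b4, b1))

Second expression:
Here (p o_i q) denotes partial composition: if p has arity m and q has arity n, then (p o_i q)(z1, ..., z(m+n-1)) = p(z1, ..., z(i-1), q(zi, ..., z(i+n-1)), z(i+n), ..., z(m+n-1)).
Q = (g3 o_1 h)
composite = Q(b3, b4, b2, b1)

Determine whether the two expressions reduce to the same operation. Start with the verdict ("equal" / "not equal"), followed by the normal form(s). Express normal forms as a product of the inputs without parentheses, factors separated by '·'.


The first expression, normalized: b3 · b2 · b4 · b1
The second expression, normalized: b3 · b4 · b2 · b1
They disagree, so not equal.

not equal — first b3 · b2 · b4 · b1, second b3 · b4 · b2 · b1


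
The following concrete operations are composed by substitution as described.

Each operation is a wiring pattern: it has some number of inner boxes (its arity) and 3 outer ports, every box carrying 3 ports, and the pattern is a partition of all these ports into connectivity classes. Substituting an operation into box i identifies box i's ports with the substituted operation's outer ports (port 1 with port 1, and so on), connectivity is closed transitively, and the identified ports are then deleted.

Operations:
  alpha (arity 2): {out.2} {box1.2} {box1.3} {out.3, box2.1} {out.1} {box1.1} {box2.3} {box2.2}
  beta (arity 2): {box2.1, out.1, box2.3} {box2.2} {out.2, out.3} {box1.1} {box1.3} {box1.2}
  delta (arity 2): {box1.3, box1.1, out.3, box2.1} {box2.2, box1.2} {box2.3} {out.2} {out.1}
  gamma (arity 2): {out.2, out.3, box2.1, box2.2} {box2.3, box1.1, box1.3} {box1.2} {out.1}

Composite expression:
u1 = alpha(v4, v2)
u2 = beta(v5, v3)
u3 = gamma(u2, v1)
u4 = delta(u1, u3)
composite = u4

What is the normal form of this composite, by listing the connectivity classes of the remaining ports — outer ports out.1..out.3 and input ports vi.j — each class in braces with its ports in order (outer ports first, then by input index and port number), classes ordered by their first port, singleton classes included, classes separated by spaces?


{out.1} {out.2} {out.3, v2.1} {v1.1, v1.2} {v1.3, v3.1, v3.3} {v2.2} {v2.3} {v3.2} {v4.1} {v4.2} {v4.3} {v5.1} {v5.2} {v5.3}

Substituting into delta glues patterns; closure does the rest.
alpha over (v4, v2) gives {out.1} {out.2} {out.3, v2.1} {v2.2} {v2.3} {v4.1} {v4.2} {v4.3}, out.j being that stage's outer ports
beta over (v5, v3) gives {out.1, v3.1, v3.3} {out.2, out.3} {v3.2} {v5.1} {v5.2} {v5.3}, out.j being that stage's outer ports
gamma over (v5, v3, v1) gives {out.1} {out.2, out.3, v1.1, v1.2} {v1.3, v3.1, v3.3} {v3.2} {v5.1} {v5.2} {v5.3}, out.j being that stage's outer ports
delta over (v4, v2, v5, v3, v1) gives {out.1} {out.2} {out.3, v2.1} {v1.1, v1.2} {v1.3, v3.1, v3.3} {v2.2} {v2.3} {v3.2} {v4.1} {v4.2} {v4.3} {v5.1} {v5.2} {v5.3}, out.j being that stage's outer ports


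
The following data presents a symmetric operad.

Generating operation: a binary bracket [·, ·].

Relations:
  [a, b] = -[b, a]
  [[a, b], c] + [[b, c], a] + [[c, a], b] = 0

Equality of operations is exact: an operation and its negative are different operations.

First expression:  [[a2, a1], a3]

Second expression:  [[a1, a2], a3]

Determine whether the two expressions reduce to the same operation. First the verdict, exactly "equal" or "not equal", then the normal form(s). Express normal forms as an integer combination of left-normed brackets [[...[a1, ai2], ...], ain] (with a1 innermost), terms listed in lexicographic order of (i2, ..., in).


not equal — first -[[a1, a2], a3], second [[a1, a2], a3]

The first composite normalizes to -[[a1, a2], a3]
The second composite normalizes to [[a1, a2], a3]
Different reductions; not equal.


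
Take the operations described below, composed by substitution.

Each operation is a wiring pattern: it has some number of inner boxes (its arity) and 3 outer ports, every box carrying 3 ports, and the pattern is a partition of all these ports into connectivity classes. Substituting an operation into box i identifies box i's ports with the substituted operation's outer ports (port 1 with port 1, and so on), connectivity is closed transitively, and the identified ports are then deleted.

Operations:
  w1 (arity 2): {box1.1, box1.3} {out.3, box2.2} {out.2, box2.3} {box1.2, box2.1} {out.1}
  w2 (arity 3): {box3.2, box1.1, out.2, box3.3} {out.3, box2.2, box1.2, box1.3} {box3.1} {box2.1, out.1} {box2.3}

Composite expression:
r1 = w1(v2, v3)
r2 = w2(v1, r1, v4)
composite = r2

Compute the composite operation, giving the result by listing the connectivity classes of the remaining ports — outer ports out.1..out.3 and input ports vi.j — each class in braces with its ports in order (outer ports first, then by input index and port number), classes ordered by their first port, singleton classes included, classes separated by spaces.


{out.1} {out.2, v1.1, v4.2, v4.3} {out.3, v1.2, v1.3, v3.3} {v2.1, v2.3} {v2.2, v3.1} {v3.2} {v4.1}

Two ports join when wires chain via w2-identified ports.
after w1, the pattern on (v2, v3) reads {out.1} {out.2, v3.3} {out.3, v3.2} {v2.1, v2.3} {v2.2, v3.1} (out.j = its outer ports)
after w2, the pattern on (v1, v2, v3, v4) reads {out.1} {out.2, v1.1, v4.2, v4.3} {out.3, v1.2, v1.3, v3.3} {v2.1, v2.3} {v2.2, v3.1} {v3.2} {v4.1} (out.j = its outer ports)


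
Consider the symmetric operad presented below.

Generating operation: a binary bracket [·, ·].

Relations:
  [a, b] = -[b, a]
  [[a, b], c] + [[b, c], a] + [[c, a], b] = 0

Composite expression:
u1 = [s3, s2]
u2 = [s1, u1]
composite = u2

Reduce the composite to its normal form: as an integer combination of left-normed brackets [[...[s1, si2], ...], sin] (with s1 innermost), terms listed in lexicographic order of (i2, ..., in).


-[[s1, s2], s3] + [[s1, s3], s2]

Antisymmetry and Jacobi reduce to s1-anchored left-normed brackets.
Composite bracket: [s1, [s3, s2]]
Full expansion: 4 signed words from ab - ba (2^2 = 4).
Words beginning with s1 determine it all:
  word s1s2s3 has sign -1, contributing -[[s1, s2], s3]
  word s1s3s2 has sign +1, contributing +[[s1, s3], s2]


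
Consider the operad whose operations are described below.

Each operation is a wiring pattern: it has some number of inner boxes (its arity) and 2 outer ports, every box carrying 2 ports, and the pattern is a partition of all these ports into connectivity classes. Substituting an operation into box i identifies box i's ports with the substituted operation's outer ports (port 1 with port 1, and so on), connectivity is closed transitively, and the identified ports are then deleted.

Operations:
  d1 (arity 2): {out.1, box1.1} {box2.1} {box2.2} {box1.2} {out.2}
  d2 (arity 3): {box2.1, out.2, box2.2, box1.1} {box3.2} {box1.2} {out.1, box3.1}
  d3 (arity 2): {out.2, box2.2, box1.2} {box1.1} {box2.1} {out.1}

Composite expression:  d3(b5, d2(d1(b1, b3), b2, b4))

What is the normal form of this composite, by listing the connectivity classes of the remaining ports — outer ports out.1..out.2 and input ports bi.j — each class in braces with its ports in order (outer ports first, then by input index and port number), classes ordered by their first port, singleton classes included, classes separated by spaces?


{out.1} {out.2, b1.1, b2.1, b2.2, b5.2} {b1.2} {b3.1} {b3.2} {b4.1} {b4.2} {b5.1}


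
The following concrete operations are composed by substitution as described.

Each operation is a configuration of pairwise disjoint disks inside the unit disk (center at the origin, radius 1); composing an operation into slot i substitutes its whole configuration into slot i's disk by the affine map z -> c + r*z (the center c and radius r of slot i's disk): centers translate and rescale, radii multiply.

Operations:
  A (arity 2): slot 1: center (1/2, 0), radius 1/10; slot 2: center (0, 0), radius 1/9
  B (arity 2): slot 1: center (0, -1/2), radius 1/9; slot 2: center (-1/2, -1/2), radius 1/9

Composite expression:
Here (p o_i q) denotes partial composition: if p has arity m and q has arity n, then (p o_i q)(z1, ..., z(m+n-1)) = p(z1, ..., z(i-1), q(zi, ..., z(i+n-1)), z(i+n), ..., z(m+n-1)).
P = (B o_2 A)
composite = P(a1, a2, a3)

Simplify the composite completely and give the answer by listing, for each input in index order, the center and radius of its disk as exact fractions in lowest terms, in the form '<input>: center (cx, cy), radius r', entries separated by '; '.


a1: center (0, -1/2), radius 1/9; a2: center (-4/9, -1/2), radius 1/90; a3: center (-1/2, -1/2), radius 1/81

Follow each a-input down from B: c' goes to c + r*c', radius to r*r'.
a1 passes through 1 substitution, ending at center (0, -1/2), radius 1/9
a2 passes through 2 substitutions, ending at center (-4/9, -1/2), radius 1/90
a3 passes through 2 substitutions, ending at center (-1/2, -1/2), radius 1/81


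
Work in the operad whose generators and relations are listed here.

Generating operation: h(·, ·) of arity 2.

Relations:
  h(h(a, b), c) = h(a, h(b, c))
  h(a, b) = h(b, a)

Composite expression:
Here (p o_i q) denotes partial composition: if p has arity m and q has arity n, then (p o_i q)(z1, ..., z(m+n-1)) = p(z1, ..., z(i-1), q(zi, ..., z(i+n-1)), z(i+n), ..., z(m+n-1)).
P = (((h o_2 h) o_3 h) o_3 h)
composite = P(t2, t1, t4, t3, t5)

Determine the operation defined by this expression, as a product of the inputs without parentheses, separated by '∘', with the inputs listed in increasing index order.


t1 ∘ t2 ∘ t3 ∘ t4 ∘ t5

Both nesting and order wash out for h; what remains is which t's occur.
h(t4, t3) unparenthesizes to t4 ∘ t3
h(h(t4, t3), t5) unparenthesizes to t4 ∘ t3 ∘ t5
h(t1, h(h(t4, t3), t5)) unparenthesizes to t1 ∘ t4 ∘ t3 ∘ t5
h(t2, h(t1, h(h(t4, t3), t5))) unparenthesizes to t2 ∘ t1 ∘ t4 ∘ t3 ∘ t5
reordering the factors by index: t1 ∘ t2 ∘ t3 ∘ t4 ∘ t5


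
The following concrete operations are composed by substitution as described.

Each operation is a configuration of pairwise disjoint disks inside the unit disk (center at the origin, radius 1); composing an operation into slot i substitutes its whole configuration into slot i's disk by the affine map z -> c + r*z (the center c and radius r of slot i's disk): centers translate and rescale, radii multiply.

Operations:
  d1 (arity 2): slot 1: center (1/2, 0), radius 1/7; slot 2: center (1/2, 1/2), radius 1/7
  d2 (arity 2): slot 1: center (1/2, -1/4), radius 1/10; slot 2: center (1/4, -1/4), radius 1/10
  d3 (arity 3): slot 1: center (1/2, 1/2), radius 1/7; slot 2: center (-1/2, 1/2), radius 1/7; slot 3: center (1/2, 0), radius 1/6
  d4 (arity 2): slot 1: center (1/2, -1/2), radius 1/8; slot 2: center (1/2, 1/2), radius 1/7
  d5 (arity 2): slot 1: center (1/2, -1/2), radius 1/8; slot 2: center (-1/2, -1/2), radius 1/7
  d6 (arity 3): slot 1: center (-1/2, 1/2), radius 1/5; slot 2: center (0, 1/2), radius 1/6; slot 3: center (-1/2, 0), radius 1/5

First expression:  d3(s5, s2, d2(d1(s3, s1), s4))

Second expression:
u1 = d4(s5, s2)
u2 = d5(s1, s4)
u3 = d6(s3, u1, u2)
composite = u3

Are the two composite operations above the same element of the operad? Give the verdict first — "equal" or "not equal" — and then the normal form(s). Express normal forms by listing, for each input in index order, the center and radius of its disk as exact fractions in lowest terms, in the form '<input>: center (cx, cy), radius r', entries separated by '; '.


not equal; first: s1: center (71/120, -1/30), radius 1/420; s2: center (-1/2, 1/2), radius 1/7; s3: center (71/120, -1/24), radius 1/420; s4: center (13/24, -1/24), radius 1/60; s5: center (1/2, 1/2), radius 1/7; second: s1: center (-2/5, -1/10), radius 1/40; s2: center (1/12, 7/12), radius 1/42; s3: center (-1/2, 1/2), radius 1/5; s4: center (-3/5, -1/10), radius 1/35; s5: center (1/12, 5/12), radius 1/48
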